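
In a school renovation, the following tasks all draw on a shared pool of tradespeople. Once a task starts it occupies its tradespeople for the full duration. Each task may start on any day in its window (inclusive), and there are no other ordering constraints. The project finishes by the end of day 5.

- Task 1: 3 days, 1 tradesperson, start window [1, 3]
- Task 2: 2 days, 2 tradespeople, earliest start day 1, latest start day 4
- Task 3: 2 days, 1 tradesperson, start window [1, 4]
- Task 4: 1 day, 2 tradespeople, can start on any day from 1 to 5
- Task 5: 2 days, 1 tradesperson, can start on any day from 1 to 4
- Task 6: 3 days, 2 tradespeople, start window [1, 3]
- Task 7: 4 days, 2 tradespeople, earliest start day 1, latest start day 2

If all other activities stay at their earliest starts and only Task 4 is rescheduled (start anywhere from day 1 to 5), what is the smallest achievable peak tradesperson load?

Task 4@1: d1:11  d2:9  d3:5  d4:2  d5:0 → peak 11
Task 4@2: d1:9  d2:11  d3:5  d4:2  d5:0 → peak 11
Task 4@3: d1:9  d2:9  d3:7  d4:2  d5:0 → peak 9
Task 4@4: d1:9  d2:9  d3:5  d4:4  d5:0 → peak 9
Task 4@5: d1:9  d2:9  d3:5  d4:2  d5:2 → peak 9
Best is Task 4@3, peak 9.

9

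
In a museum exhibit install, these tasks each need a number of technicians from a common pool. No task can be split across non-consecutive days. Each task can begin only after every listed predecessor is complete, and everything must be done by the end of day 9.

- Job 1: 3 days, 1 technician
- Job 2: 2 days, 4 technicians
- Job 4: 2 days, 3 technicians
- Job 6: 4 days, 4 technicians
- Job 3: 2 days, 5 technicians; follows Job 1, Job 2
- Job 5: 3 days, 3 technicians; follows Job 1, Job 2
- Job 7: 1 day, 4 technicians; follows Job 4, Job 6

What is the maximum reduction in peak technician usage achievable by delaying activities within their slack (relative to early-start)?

4

Early-start peak: d1:12  d2:12  d3:5  d4:12  d5:12  d6:3  d7:0  d8:0  d9:0 ⇒ 12.
Leveled (Job 1@1, Job 2@1, Job 4@1, Job 6@3, Job 3@7, Job 5@4, Job 7@9): d1:8  d2:8  d3:5  d4:7  d5:7  d6:7  d7:5  d8:5  d9:4 ⇒ 8.
Reduction 12 − 8 = 4.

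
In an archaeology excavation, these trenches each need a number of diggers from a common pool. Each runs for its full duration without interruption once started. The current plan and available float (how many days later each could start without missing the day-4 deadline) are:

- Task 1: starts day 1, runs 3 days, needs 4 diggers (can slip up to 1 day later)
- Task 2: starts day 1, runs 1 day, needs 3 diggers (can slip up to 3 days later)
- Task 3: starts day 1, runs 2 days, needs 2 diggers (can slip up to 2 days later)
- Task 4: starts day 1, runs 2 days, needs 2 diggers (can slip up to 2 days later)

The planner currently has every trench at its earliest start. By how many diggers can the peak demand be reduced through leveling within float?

5

Early-start peak: d1:11  d2:8  d3:4  d4:0 ⇒ 11.
Leveled (Task 1@1, Task 2@4, Task 3@1, Task 4@3): d1:6  d2:6  d3:6  d4:5 ⇒ 6.
Reduction 11 − 6 = 5.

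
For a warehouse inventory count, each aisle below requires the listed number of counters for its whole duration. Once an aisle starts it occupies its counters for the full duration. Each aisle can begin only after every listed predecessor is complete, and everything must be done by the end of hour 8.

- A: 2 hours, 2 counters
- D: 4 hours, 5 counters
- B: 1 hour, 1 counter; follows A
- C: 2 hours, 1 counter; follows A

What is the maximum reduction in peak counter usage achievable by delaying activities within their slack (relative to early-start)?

2

Early-start peak: h1:7  h2:7  h3:7  h4:6  h5:0  h6:0  h7:0  h8:0 ⇒ 7.
Leveled (A@1, D@3, B@7, C@7): h1:2  h2:2  h3:5  h4:5  h5:5  h6:5  h7:2  h8:1 ⇒ 5.
Reduction 7 − 5 = 2.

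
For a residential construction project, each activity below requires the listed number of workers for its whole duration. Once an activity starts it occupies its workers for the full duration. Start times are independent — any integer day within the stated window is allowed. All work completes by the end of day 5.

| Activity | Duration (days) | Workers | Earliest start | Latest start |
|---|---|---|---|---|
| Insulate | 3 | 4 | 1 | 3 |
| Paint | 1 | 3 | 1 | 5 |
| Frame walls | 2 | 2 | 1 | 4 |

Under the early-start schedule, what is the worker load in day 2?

6

At early start, day 2 has: Insulate, Frame walls.
Demand: 4 + 2 = 6.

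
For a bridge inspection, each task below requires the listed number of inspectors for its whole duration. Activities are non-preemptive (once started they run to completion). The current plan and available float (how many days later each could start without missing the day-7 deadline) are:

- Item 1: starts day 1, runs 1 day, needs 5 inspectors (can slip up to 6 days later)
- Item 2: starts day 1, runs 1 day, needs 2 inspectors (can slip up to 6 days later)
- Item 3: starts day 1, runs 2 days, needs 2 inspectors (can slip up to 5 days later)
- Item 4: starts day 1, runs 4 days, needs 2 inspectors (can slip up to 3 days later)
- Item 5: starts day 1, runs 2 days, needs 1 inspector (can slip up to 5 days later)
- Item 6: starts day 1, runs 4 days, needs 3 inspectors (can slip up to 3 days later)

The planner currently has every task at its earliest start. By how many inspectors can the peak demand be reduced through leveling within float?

10

Early-start peak: d1:15  d2:8  d3:5  d4:5  d5:0  d6:0  d7:0 ⇒ 15.
Leveled (Item 1@1, Item 2@2, Item 3@2, Item 4@3, Item 5@2, Item 6@4): d1:5  d2:5  d3:5  d4:5  d5:5  d6:5  d7:3 ⇒ 5.
Reduction 15 − 5 = 10.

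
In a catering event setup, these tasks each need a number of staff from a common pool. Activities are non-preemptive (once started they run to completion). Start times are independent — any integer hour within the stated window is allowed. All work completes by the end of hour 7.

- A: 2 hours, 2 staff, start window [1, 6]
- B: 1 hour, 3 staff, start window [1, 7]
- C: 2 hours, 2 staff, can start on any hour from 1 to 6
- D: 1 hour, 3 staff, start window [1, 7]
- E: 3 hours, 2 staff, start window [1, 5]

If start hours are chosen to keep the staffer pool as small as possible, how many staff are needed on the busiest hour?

Early-start (A@1, B@1, C@1, D@1, E@1) gives peak 12: h1:12  h2:6  h3:2  h4:0  h5:0  h6:0  h7:0.
Shift B→3, D→4, E→5.
Schedule A@1, B@3, C@1, D@4, E@5: h1:4  h2:4  h3:3  h4:3  h5:2  h6:2  h7:2 — peak 4.

4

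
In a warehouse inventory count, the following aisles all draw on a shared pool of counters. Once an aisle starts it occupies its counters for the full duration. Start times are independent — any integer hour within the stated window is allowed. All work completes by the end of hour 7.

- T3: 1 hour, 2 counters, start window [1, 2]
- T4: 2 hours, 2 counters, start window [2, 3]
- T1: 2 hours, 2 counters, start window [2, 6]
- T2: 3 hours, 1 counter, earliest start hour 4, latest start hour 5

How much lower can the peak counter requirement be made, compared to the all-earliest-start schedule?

1

Early-start peak: h1:2  h2:4  h3:4  h4:1  h5:1  h6:1  h7:0 ⇒ 4.
Leveled (T3@1, T4@2, T1@4, T2@4): h1:2  h2:2  h3:2  h4:3  h5:3  h6:1  h7:0 ⇒ 3.
Reduction 4 − 3 = 1.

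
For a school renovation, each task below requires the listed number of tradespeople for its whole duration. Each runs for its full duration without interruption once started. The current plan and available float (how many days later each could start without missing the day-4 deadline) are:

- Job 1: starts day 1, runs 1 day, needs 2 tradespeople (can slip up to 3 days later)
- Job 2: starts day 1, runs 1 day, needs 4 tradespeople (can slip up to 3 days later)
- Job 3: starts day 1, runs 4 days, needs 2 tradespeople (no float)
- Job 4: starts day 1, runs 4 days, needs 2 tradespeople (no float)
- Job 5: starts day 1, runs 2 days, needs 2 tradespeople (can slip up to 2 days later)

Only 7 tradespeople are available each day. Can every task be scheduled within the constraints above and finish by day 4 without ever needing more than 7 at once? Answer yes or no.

no

The minimum achievable peak is 8; 7 < 8, so no feasible schedule stays within the cap.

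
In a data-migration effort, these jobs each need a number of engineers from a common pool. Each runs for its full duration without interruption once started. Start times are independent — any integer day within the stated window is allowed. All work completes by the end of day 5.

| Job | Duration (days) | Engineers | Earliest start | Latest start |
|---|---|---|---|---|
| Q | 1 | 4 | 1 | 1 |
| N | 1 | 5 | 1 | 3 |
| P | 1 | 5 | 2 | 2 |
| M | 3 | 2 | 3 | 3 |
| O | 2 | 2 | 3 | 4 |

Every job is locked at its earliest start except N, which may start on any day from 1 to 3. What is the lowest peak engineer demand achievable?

9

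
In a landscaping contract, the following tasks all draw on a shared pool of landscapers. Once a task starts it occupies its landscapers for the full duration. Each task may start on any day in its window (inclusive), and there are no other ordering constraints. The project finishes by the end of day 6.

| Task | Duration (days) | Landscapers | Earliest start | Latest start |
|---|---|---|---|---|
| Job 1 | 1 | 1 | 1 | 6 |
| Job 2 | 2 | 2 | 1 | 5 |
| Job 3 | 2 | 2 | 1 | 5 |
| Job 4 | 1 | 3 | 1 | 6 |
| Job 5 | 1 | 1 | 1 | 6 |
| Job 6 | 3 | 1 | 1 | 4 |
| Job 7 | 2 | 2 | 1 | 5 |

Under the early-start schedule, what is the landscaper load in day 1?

At early start, day 1 has: Job 1, Job 2, Job 3, Job 4, Job 5, Job 6, Job 7.
Demand: 1 + 2 + 2 + 3 + 1 + 1 + 2 = 12.

12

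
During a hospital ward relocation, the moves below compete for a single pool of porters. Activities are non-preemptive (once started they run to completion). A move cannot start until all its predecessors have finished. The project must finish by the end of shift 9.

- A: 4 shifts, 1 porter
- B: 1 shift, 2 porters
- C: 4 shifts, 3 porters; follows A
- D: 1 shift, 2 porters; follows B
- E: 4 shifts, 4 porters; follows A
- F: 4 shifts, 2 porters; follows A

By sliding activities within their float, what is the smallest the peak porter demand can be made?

Schedule A@1, B@1, C@5, D@2, E@5, F@5: s1:3  s2:3  s3:1  s4:1  s5:9  s6:9  s7:9  s8:9  s9:0 — peak 9.

9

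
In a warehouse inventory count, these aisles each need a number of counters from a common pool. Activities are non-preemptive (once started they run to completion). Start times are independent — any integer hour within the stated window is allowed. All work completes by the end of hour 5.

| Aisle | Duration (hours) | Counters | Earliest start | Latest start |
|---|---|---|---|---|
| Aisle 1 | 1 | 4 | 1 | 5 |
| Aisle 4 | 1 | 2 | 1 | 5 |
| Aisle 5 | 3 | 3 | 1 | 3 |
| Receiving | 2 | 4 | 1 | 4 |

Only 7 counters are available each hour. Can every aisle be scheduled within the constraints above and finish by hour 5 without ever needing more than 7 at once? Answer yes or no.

Schedule Aisle 1@1, Aisle 4@1, Aisle 5@2, Receiving@2: h1:6  h2:7  h3:7  h4:3  h5:0 — peak 7 ≤ 7.

yes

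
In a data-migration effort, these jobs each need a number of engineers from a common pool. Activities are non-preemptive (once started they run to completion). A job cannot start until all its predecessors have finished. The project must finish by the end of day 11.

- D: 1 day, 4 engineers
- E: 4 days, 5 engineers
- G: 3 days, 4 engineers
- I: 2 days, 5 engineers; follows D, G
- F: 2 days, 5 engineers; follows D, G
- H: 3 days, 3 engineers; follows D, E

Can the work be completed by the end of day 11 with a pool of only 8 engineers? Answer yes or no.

Schedule D@1, E@4, G@1, I@8, F@10, H@8: d1:8  d2:4  d3:4  d4:5  d5:5  d6:5  d7:5  d8:8  d9:8  d10:8  d11:5 — peak 8 ≤ 8.

yes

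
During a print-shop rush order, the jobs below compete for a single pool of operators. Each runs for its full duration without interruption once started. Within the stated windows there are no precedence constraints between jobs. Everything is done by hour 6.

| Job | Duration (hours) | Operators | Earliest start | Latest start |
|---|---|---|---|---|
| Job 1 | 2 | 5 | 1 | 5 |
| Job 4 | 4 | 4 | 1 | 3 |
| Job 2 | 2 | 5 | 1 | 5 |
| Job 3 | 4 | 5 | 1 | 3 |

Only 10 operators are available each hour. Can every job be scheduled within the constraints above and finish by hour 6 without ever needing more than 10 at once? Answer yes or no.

yes

Schedule Job 1@1, Job 4@1, Job 2@5, Job 3@3: h1:9  h2:9  h3:9  h4:9  h5:10  h6:10 — peak 10 ≤ 10.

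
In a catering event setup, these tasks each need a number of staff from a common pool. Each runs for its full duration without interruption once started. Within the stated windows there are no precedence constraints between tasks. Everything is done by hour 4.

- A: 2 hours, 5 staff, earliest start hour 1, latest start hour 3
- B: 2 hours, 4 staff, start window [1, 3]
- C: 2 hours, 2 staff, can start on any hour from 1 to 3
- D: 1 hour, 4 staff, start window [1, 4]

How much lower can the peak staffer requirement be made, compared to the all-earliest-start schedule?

Early-start peak: h1:15  h2:11  h3:0  h4:0 ⇒ 15.
Leveled (A@1, B@3, C@1, D@3): h1:7  h2:7  h3:8  h4:4 ⇒ 8.
Reduction 15 − 8 = 7.

7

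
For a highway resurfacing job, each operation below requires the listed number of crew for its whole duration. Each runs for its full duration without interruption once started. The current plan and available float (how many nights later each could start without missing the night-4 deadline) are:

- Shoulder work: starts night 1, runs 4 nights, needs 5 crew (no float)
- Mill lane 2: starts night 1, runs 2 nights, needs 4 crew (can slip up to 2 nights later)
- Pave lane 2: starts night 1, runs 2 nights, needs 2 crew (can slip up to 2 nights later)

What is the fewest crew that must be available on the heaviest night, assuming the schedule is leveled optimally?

9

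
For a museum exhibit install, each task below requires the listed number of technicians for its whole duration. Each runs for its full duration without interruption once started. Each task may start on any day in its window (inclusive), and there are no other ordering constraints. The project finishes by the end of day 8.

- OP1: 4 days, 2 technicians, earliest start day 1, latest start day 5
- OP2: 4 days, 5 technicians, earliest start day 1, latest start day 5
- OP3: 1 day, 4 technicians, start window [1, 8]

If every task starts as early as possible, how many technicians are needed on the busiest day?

11

Early-start schedule: OP1@1, OP2@1, OP3@1.
Load per day: day 1: 11, day 2: 7, day 3: 7, day 4: 7, day 5: 0, day 6: 0, day 7: 0, day 8: 0.
Peak is 11.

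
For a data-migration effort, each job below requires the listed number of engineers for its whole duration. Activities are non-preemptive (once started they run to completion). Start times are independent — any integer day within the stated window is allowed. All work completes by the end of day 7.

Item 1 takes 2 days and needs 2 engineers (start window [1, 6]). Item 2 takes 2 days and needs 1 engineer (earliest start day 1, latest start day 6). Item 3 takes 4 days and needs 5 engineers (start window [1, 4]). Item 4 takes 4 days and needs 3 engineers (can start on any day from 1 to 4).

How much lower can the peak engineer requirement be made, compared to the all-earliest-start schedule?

Early-start peak: d1:11  d2:11  d3:8  d4:8  d5:0  d6:0  d7:0 ⇒ 11.
Leveled (Item 1@1, Item 2@1, Item 3@1, Item 4@3): d1:8  d2:8  d3:8  d4:8  d5:3  d6:3  d7:0 ⇒ 8.
Reduction 11 − 8 = 3.

3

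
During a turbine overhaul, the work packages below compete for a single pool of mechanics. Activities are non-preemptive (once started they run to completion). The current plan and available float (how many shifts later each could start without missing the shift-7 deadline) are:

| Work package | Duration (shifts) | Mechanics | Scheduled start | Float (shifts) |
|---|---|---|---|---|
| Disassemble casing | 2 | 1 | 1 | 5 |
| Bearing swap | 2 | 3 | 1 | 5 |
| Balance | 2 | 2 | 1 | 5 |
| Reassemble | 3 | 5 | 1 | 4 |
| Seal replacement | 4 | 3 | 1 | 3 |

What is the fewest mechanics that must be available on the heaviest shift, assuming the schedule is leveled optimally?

Early-start (Disassemble casing@1, Bearing swap@1, Balance@1, Reassemble@1, Seal replacement@1) gives peak 14: s1:14  s2:14  s3:8  s4:3  s5:0  s6:0  s7:0.
Shift Bearing swap→3, Reassemble→5.
Schedule Disassemble casing@1, Bearing swap@3, Balance@1, Reassemble@5, Seal replacement@1: s1:6  s2:6  s3:6  s4:6  s5:5  s6:5  s7:5 — peak 6.
Total mechanic-shifts = 39 over 7 shifts ⇒ peak ≥ ⌈39/7⌉ = 6, so 6 is optimal.

6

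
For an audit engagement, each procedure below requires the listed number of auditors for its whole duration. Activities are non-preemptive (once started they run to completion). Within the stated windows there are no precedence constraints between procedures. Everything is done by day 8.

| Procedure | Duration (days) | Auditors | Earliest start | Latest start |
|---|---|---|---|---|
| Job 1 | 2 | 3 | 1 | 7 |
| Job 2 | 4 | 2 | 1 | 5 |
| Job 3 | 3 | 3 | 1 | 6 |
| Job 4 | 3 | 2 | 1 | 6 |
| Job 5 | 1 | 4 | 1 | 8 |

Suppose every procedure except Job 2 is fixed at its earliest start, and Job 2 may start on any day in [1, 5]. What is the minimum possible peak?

12

Job 2@1: d1:14  d2:10  d3:7  d4:2  d5:0  d6:0  d7:0  d8:0 → peak 14
Job 2@2: d1:12  d2:10  d3:7  d4:2  d5:2  d6:0  d7:0  d8:0 → peak 12
Job 2@3: d1:12  d2:8  d3:7  d4:2  d5:2  d6:2  d7:0  d8:0 → peak 12
Job 2@4: d1:12  d2:8  d3:5  d4:2  d5:2  d6:2  d7:2  d8:0 → peak 12
Job 2@5: d1:12  d2:8  d3:5  d4:0  d5:2  d6:2  d7:2  d8:2 → peak 12
Best is Job 2@2, peak 12.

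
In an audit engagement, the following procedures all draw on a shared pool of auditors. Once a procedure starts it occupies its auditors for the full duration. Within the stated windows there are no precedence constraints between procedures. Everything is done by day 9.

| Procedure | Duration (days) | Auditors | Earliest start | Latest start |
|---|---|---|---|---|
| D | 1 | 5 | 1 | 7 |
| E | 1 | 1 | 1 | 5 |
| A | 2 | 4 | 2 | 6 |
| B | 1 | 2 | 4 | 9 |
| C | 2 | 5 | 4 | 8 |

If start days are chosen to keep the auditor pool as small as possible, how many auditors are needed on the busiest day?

5

Early-start (D@1, E@1, A@2, B@4, C@4) gives peak 7: d1:6  d2:4  d3:4  d4:7  d5:5  d6:0  d7:0  d8:0  d9:0.
Shift E→2, C→5.
Schedule D@1, E@2, A@2, B@4, C@5: d1:5  d2:5  d3:4  d4:2  d5:5  d6:5  d7:0  d8:0  d9:0 — peak 5.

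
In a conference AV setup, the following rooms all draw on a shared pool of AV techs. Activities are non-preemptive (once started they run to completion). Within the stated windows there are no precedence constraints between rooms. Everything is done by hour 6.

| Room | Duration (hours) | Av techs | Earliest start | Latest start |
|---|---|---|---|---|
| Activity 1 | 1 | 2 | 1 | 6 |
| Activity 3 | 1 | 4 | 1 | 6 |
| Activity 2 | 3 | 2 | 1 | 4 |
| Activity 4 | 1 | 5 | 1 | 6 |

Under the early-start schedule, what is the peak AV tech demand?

Early-start schedule: Activity 1@1, Activity 3@1, Activity 2@1, Activity 4@1.
Load per hour: hour 1: 13, hour 2: 2, hour 3: 2, hour 4: 0, hour 5: 0, hour 6: 0.
Peak is 13.

13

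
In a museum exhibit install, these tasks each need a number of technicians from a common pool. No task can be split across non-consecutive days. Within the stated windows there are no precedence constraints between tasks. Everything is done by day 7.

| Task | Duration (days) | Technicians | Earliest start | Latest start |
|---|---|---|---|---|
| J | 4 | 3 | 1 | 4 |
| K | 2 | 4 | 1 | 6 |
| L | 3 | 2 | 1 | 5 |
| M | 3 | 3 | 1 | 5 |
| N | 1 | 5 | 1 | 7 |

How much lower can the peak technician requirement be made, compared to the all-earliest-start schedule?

11

Early-start peak: d1:17  d2:12  d3:8  d4:3  d5:0  d6:0  d7:0 ⇒ 17.
Leveled (J@1, K@5, L@4, M@1, N@7): d1:6  d2:6  d3:6  d4:5  d5:6  d6:6  d7:5 ⇒ 6.
Reduction 17 − 6 = 11.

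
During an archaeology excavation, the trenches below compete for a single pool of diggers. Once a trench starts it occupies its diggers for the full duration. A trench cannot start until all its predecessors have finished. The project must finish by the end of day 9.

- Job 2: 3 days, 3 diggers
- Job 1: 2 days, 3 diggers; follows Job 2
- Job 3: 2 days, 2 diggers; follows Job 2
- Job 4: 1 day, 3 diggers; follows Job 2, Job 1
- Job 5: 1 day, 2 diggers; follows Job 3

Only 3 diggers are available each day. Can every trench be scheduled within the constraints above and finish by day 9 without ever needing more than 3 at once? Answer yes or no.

yes

Schedule Job 2@1, Job 1@4, Job 3@6, Job 4@8, Job 5@9: d1:3  d2:3  d3:3  d4:3  d5:3  d6:2  d7:2  d8:3  d9:2 — peak 3 ≤ 3.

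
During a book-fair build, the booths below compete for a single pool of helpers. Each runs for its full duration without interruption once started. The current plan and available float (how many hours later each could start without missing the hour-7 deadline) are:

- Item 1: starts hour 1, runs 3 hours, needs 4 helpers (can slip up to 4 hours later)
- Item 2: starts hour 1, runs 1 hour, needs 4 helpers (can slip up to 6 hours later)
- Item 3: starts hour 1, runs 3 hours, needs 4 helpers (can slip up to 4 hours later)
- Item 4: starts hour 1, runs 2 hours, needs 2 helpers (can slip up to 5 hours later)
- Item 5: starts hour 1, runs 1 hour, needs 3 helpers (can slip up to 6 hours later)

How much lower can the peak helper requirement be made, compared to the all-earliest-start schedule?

10

Early-start peak: h1:17  h2:10  h3:8  h4:0  h5:0  h6:0  h7:0 ⇒ 17.
Leveled (Item 1@1, Item 2@4, Item 3@5, Item 4@1, Item 5@3): h1:6  h2:6  h3:7  h4:4  h5:4  h6:4  h7:4 ⇒ 7.
Reduction 17 − 7 = 10.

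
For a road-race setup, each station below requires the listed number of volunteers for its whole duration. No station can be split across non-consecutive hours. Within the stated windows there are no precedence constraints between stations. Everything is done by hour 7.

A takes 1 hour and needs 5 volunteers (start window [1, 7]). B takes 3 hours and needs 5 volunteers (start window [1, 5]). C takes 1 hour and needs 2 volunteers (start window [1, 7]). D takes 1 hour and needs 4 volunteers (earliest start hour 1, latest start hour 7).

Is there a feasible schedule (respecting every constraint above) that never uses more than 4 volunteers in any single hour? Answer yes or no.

no

The minimum achievable peak is 5; 4 < 5, so no feasible schedule stays within the cap.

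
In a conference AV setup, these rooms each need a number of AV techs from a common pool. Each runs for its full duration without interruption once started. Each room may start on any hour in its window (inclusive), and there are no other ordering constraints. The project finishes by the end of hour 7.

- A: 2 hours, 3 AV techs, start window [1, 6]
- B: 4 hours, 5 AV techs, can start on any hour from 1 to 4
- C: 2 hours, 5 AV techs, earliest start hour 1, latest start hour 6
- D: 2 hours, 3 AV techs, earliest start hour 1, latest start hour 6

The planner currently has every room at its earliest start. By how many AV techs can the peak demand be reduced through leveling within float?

8

Early-start peak: h1:16  h2:16  h3:5  h4:5  h5:0  h6:0  h7:0 ⇒ 16.
Leveled (A@1, B@1, C@5, D@3): h1:8  h2:8  h3:8  h4:8  h5:5  h6:5  h7:0 ⇒ 8.
Reduction 16 − 8 = 8.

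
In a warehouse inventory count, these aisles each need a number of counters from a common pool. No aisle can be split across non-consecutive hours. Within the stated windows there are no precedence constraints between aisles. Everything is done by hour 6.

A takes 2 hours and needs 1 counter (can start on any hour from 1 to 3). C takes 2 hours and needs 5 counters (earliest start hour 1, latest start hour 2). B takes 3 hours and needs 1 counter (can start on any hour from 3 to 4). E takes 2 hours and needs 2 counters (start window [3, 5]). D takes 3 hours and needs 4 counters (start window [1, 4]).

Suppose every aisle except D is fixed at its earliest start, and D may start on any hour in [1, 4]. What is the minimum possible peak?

D@1: h1:10  h2:10  h3:7  h4:3  h5:1  h6:0 → peak 10
D@2: h1:6  h2:10  h3:7  h4:7  h5:1  h6:0 → peak 10
D@3: h1:6  h2:6  h3:7  h4:7  h5:5  h6:0 → peak 7
D@4: h1:6  h2:6  h3:3  h4:7  h5:5  h6:4 → peak 7
Best is D@3, peak 7.

7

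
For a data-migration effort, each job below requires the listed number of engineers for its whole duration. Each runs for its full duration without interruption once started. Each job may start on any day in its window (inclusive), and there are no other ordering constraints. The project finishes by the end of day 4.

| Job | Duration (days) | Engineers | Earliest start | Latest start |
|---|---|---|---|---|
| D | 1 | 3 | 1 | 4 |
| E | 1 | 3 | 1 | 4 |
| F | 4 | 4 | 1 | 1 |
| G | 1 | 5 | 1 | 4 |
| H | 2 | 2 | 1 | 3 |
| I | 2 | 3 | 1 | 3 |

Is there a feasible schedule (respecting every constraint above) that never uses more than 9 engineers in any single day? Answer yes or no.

Total engineer-days = 37; over 4 days the average is 37/4 > 9, so some day must exceed 9.

no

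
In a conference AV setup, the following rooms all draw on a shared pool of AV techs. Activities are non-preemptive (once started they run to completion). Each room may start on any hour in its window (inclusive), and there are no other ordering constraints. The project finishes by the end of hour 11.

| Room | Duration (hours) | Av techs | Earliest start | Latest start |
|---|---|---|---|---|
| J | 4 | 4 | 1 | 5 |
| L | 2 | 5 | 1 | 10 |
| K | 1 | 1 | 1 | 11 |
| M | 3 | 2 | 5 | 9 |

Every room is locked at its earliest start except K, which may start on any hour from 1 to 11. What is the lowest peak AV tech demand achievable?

9

K@1: h1:10  h2:9  h3:4  h4:4  h5:2  h6:2  h7:2  h8:0  h9:0  h10:0  h11:0 → peak 10
K@2: h1:9  h2:10  h3:4  h4:4  h5:2  h6:2  h7:2  h8:0  h9:0  h10:0  h11:0 → peak 10
K@3: h1:9  h2:9  h3:5  h4:4  h5:2  h6:2  h7:2  h8:0  h9:0  h10:0  h11:0 → peak 9
K@4: h1:9  h2:9  h3:4  h4:5  h5:2  h6:2  h7:2  h8:0  h9:0  h10:0  h11:0 → peak 9
K@5: h1:9  h2:9  h3:4  h4:4  h5:3  h6:2  h7:2  h8:0  h9:0  h10:0  h11:0 → peak 9
K@6: h1:9  h2:9  h3:4  h4:4  h5:2  h6:3  h7:2  h8:0  h9:0  h10:0  h11:0 → peak 9
K@7: h1:9  h2:9  h3:4  h4:4  h5:2  h6:2  h7:3  h8:0  h9:0  h10:0  h11:0 → peak 9
K@8: h1:9  h2:9  h3:4  h4:4  h5:2  h6:2  h7:2  h8:1  h9:0  h10:0  h11:0 → peak 9
K@9: h1:9  h2:9  h3:4  h4:4  h5:2  h6:2  h7:2  h8:0  h9:1  h10:0  h11:0 → peak 9
K@10: h1:9  h2:9  h3:4  h4:4  h5:2  h6:2  h7:2  h8:0  h9:0  h10:1  h11:0 → peak 9
K@11: h1:9  h2:9  h3:4  h4:4  h5:2  h6:2  h7:2  h8:0  h9:0  h10:0  h11:1 → peak 9
Best is K@3, peak 9.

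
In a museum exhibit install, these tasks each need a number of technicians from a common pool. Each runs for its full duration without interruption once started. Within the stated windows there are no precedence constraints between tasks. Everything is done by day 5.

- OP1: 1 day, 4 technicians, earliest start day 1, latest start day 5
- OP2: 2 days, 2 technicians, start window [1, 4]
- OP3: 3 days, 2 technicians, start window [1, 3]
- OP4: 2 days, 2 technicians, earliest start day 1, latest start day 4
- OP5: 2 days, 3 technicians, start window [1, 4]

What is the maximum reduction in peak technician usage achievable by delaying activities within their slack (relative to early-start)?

7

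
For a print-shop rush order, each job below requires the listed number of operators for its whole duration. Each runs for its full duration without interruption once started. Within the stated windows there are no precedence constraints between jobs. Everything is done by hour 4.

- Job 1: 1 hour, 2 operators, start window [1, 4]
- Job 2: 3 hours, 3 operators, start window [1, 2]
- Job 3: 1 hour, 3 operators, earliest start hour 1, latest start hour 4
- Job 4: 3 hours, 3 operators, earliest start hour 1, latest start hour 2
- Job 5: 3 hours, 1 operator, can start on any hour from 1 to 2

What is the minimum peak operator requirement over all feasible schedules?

7

Early-start (Job 1@1, Job 2@1, Job 3@1, Job 4@1, Job 5@1) gives peak 12: h1:12  h2:7  h3:7  h4:0.
Shift Job 3→4, Job 4→2.
Schedule Job 1@1, Job 2@1, Job 3@4, Job 4@2, Job 5@1: h1:6  h2:7  h3:7  h4:6 — peak 7.
Total operator-hours = 26 over 4 hours ⇒ peak ≥ ⌈26/4⌉ = 7, so 7 is optimal.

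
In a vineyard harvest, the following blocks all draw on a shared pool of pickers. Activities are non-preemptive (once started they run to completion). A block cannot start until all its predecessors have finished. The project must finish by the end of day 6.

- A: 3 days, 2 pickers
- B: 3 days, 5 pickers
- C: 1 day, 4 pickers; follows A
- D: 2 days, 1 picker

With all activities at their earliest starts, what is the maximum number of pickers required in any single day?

8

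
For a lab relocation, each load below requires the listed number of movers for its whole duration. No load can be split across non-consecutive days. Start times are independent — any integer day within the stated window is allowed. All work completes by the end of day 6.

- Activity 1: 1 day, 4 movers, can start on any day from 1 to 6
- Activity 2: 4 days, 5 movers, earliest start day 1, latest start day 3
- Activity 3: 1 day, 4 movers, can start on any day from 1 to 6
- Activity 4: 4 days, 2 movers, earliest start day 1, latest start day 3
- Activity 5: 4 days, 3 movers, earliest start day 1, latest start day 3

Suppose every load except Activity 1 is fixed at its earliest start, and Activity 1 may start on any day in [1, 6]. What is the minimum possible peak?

14

Activity 1@1: d1:18  d2:10  d3:10  d4:10  d5:0  d6:0 → peak 18
Activity 1@2: d1:14  d2:14  d3:10  d4:10  d5:0  d6:0 → peak 14
Activity 1@3: d1:14  d2:10  d3:14  d4:10  d5:0  d6:0 → peak 14
Activity 1@4: d1:14  d2:10  d3:10  d4:14  d5:0  d6:0 → peak 14
Activity 1@5: d1:14  d2:10  d3:10  d4:10  d5:4  d6:0 → peak 14
Activity 1@6: d1:14  d2:10  d3:10  d4:10  d5:0  d6:4 → peak 14
Best is Activity 1@2, peak 14.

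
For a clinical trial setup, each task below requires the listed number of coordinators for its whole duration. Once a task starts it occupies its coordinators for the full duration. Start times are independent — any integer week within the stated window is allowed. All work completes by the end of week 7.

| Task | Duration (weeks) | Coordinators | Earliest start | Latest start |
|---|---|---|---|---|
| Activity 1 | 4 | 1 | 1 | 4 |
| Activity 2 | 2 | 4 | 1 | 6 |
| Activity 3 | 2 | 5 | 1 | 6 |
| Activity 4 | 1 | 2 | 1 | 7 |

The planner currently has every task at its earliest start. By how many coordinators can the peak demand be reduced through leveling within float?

Early-start peak: w1:12  w2:10  w3:1  w4:1  w5:0  w6:0  w7:0 ⇒ 12.
Leveled (Activity 1@1, Activity 2@1, Activity 3@5, Activity 4@3): w1:5  w2:5  w3:3  w4:1  w5:5  w6:5  w7:0 ⇒ 5.
Reduction 12 − 5 = 7.

7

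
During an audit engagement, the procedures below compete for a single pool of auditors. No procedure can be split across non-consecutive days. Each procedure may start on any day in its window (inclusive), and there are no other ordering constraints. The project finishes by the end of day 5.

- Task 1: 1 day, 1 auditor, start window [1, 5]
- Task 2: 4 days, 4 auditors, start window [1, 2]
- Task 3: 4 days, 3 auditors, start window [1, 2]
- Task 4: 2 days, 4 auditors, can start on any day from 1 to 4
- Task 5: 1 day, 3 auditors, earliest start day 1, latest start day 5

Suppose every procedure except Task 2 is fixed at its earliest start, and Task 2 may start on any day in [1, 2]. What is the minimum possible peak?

11

Task 2@1: d1:15  d2:11  d3:7  d4:7  d5:0 → peak 15
Task 2@2: d1:11  d2:11  d3:7  d4:7  d5:4 → peak 11
Best is Task 2@2, peak 11.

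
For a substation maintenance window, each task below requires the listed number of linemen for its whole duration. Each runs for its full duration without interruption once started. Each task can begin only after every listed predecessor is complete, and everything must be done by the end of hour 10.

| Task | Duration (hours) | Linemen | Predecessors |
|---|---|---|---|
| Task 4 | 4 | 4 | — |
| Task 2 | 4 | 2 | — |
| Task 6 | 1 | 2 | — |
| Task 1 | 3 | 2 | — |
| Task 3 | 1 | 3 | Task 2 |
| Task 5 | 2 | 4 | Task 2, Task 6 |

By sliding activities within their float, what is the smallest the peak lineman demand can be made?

Early-start (Task 4@1, Task 2@1, Task 6@1, Task 1@1, Task 3@5, Task 5@5) gives peak 10: h1:10  h2:8  h3:8  h4:6  h5:7  h6:4  h7:0  h8:0  h9:0  h10:0.
Shift Task 6→5, Task 1→5, Task 3→6, Task 5→7.
Schedule Task 4@1, Task 2@1, Task 6@5, Task 1@5, Task 3@6, Task 5@7: h1:6  h2:6  h3:6  h4:6  h5:4  h6:5  h7:6  h8:4  h9:0  h10:0 — peak 6.

6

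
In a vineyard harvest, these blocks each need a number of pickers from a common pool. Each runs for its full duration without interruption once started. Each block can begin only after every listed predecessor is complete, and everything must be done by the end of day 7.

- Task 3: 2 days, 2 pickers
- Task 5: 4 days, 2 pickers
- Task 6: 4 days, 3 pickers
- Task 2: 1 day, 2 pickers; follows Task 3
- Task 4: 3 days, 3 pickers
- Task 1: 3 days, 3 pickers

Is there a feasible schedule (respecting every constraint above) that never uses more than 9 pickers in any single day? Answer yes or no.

Schedule Task 3@1, Task 5@1, Task 6@1, Task 2@3, Task 4@5, Task 1@5: d1:7  d2:7  d3:7  d4:5  d5:6  d6:6  d7:6 — peak 7 ≤ 9.

yes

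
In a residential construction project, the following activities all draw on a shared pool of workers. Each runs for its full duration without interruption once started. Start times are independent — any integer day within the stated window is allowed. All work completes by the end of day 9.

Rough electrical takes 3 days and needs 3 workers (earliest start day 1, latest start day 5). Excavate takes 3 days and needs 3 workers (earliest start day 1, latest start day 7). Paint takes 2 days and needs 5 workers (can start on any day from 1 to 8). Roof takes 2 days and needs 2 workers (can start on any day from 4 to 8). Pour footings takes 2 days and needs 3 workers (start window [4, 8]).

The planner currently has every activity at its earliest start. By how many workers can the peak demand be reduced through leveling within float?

5

Early-start peak: d1:11  d2:11  d3:6  d4:5  d5:5  d6:0  d7:0  d8:0  d9:0 ⇒ 11.
Leveled (Rough electrical@1, Excavate@1, Paint@4, Roof@6, Pour footings@6): d1:6  d2:6  d3:6  d4:5  d5:5  d6:5  d7:5  d8:0  d9:0 ⇒ 6.
Reduction 11 − 6 = 5.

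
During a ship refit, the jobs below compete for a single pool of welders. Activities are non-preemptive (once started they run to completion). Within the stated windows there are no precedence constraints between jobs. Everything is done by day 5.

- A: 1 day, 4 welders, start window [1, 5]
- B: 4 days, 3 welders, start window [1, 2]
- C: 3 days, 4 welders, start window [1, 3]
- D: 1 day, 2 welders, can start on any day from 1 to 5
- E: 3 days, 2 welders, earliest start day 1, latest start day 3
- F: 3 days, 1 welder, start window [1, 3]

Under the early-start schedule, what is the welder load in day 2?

10

At early start, day 2 has: B, C, E, F.
Demand: 3 + 4 + 2 + 1 = 10.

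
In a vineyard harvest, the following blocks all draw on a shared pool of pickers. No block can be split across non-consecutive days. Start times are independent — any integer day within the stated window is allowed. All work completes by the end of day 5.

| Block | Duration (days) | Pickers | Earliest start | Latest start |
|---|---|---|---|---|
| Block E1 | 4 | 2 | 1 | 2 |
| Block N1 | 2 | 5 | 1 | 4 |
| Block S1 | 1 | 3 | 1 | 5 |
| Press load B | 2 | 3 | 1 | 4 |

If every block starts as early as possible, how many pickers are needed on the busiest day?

13

Early-start schedule: Block E1@1, Block N1@1, Block S1@1, Press load B@1.
Load per day: day 1: 13, day 2: 10, day 3: 2, day 4: 2, day 5: 0.
Peak is 13.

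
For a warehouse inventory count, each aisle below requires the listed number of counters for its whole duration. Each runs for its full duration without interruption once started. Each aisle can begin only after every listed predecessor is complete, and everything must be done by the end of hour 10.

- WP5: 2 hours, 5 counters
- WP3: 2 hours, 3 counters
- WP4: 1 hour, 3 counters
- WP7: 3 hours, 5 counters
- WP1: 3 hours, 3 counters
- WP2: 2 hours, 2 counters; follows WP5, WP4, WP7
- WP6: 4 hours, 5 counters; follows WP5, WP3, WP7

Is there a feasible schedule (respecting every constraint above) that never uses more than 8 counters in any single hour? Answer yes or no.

yes

Schedule WP5@1, WP3@1, WP4@3, WP7@3, WP1@4, WP2@6, WP6@7: h1:8  h2:8  h3:8  h4:8  h5:8  h6:5  h7:7  h8:5  h9:5  h10:5 — peak 8 ≤ 8.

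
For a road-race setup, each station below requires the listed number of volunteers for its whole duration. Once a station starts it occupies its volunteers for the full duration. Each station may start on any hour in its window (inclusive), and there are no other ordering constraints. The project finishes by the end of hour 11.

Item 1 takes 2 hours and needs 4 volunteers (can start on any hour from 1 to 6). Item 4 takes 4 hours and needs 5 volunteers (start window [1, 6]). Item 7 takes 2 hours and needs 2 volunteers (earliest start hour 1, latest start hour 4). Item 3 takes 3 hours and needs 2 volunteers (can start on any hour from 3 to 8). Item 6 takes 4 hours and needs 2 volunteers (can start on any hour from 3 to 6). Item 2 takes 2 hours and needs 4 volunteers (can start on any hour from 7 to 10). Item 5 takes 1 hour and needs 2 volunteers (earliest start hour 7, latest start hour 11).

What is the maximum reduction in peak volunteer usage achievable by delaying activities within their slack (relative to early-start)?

4

Early-start peak: h1:11  h2:11  h3:9  h4:9  h5:4  h6:2  h7:6  h8:4  h9:0  h10:0  h11:0 ⇒ 11.
Leveled (Item 1@1, Item 4@3, Item 7@1, Item 3@3, Item 6@6, Item 2@7, Item 5@9): h1:6  h2:6  h3:7  h4:7  h5:7  h6:7  h7:6  h8:6  h9:4  h10:0  h11:0 ⇒ 7.
Reduction 11 − 7 = 4.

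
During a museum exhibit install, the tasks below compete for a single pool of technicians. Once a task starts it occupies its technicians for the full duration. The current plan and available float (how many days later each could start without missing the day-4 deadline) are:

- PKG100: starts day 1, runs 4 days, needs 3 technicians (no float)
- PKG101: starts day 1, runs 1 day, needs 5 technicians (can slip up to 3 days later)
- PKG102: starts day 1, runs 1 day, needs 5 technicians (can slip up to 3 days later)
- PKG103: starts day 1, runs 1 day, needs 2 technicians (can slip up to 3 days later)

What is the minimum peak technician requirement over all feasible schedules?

Early-start (PKG100@1, PKG101@1, PKG102@1, PKG103@1) gives peak 15: d1:15  d2:3  d3:3  d4:3.
Shift PKG102→2, PKG103→3.
Schedule PKG100@1, PKG101@1, PKG102@2, PKG103@3: d1:8  d2:8  d3:5  d4:3 — peak 8.

8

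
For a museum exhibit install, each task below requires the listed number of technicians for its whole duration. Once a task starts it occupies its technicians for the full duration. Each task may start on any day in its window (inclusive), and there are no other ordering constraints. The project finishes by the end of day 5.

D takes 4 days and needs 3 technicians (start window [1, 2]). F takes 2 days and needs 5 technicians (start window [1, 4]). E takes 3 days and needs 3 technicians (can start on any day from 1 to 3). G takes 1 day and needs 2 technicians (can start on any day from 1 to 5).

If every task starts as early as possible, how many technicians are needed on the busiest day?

13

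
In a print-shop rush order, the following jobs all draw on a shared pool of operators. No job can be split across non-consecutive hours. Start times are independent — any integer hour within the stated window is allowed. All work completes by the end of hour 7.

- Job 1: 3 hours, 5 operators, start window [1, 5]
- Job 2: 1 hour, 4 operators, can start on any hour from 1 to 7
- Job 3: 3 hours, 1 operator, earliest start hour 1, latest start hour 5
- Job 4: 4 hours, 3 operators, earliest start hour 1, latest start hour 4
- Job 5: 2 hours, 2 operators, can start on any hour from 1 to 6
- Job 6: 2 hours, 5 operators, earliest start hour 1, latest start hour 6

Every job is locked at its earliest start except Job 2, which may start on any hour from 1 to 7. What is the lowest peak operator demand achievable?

16

Job 2@1: h1:20  h2:16  h3:9  h4:3  h5:0  h6:0  h7:0 → peak 20
Job 2@2: h1:16  h2:20  h3:9  h4:3  h5:0  h6:0  h7:0 → peak 20
Job 2@3: h1:16  h2:16  h3:13  h4:3  h5:0  h6:0  h7:0 → peak 16
Job 2@4: h1:16  h2:16  h3:9  h4:7  h5:0  h6:0  h7:0 → peak 16
Job 2@5: h1:16  h2:16  h3:9  h4:3  h5:4  h6:0  h7:0 → peak 16
Job 2@6: h1:16  h2:16  h3:9  h4:3  h5:0  h6:4  h7:0 → peak 16
Job 2@7: h1:16  h2:16  h3:9  h4:3  h5:0  h6:0  h7:4 → peak 16
Best is Job 2@3, peak 16.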